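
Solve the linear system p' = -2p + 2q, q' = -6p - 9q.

p(t) = 2c_1e^(-5t) + c_2e^(-6t), q(t) = -3c_1e^(-5t) - 2c_2e^(-6t)

Coefficient matrix A = [[-2, 2], [-6, -9]].
Characteristic polynomial det(A - λI) = λ^2 + 11λ + 30 = 0.
Eigenvalues λ = -5, -6.
For λ=-5: (A-λI) row 1 is [3, 2], so an eigenvector is (2, -3).
For λ=-6: (A-λI) row 1 is [4, 2], so an eigenvector is (1, -2).
General solution: c_1e^(-5t)(2,-3) + c_2e^(-6t)(1,-2).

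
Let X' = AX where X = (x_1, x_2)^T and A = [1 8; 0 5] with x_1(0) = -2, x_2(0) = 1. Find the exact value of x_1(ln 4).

2032

A = [[1,8],[0,5]]; eigenvalues λ = 5, 1.
Eigenvectors: (-2,-1) for λ=5, (-1,0) for λ=1.
From the initial condition, c_1 = -1, c_2 = 4.
x_1(ln 4) = (-1)(4^5)(-2) + (4)(4^1)(-1) = 2032.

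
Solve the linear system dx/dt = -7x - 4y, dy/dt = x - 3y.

x(t) = 2K_1e^(-5t) + 2K_2te^(-5t) + 3K_2e^(-5t), y(t) = -K_1e^(-5t) - K_2te^(-5t) - 2K_2e^(-5t)

Coefficient matrix A = [[-7, -4], [1, -3]].
Characteristic polynomial det(A - λI) = λ^2 + 10λ + 25 = 0.
Single eigenvalue λ = -5 with algebraic multiplicity 2.
Eigenvector v = (2,-1); generalized eigenvector w with (A-λI)w=v is (3,-2).
General solution: e^(-5t)[K_1·v + K_2·(t·v + w)].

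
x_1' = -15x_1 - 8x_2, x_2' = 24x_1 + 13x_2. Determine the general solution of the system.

Coefficient matrix A = [[-15, -8], [24, 13]].
Characteristic polynomial det(A - λI) = λ^2 + 2λ - 3 = 0.
Eigenvalues λ = -3, 1.
For λ=-3: (A-λI) row 1 is [-12, -8], so an eigenvector is (2, -3).
For λ=1: (A-λI) row 1 is [-16, -8], so an eigenvector is (-1, 2).
General solution: K_1e^(-3t)(2,-3) + K_2e^(t)(-1,2).

x_1(t) = 2K_1e^(-3t) - K_2e^(t), x_2(t) = -3K_1e^(-3t) + 2K_2e^(t)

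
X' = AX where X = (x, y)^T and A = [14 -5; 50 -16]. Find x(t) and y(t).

x(t) = -C_1e^(-t)sin(5t) + C_2e^(-t)cos(5t), y(t) = -3C_1e^(-t)sin(5t) + C_1e^(-t)cos(5t) + C_2e^(-t)sin(5t) + 3C_2e^(-t)cos(5t)

Coefficient matrix A = [[14, -5], [50, -16]].
Characteristic polynomial det(A - λI) = λ^2 + 2λ + 26 = 0.
Eigenvalues λ = -1 ± 5i (complex conjugate pair).
For λ=-1+5i: an eigenvector is (0,1) - i(-1,-3) = (0 + i, 1 + 3i).
A real fundamental pair from Re and Im of e^((-1+5i)t)v: X_1 = e^(-t)(cos(5t)·(0,1) + sin(5t)·(-1,-3)), X_2 = e^(-t)(sin(5t)·(0,1) - cos(5t)·(-1,-3)).
General solution: C_1X_1 + C_2X_2.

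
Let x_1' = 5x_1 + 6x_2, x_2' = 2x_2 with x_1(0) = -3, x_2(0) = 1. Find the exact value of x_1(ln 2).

-40

A = [[5,6],[0,2]]; eigenvalues λ = 5, 2.
Eigenvectors: (-1,0) for λ=5, (-2,1) for λ=2.
From the initial condition, c_1 = 1, c_2 = 1.
x_1(ln 2) = (1)(2^5)(-1) + (1)(2^2)(-2) = -40.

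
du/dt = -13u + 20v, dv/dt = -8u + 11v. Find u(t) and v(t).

Coefficient matrix A = [[-13, 20], [-8, 11]].
Characteristic polynomial det(A - λI) = λ^2 + 2λ + 17 = 0.
Eigenvalues λ = -1 ± 4i (complex conjugate pair).
For λ=-1+4i: an eigenvector is (2,1) - i(-1,-1) = (2 + i, 1 + i).
A real fundamental pair from Re and Im of e^((-1+4i)t)v: X_1 = e^(-t)(cos(4t)·(2,1) + sin(4t)·(-1,-1)), X_2 = e^(-t)(sin(4t)·(2,1) - cos(4t)·(-1,-1)).
General solution: K_1X_1 + K_2X_2.

u(t) = -K_1e^(-t)sin(4t) + 2K_1e^(-t)cos(4t) + 2K_2e^(-t)sin(4t) + K_2e^(-t)cos(4t), v(t) = -K_1e^(-t)sin(4t) + K_1e^(-t)cos(4t) + K_2e^(-t)sin(4t) + K_2e^(-t)cos(4t)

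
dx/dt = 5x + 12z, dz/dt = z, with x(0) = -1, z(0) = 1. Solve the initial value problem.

x(t) = 2e^(5t) - 3e^(t), z(t) = e^(t)

Coefficient matrix A = [[5, 12], [0, 1]].
Characteristic polynomial det(A - λI) = λ^2 - 6λ + 5 = 0.
Eigenvalues λ = 5, 1.
For λ=5: (A-λI) row 1 is [0, 12], so an eigenvector is (1, 0).
For λ=1: (A-λI) row 1 is [4, 12], so an eigenvector is (-3, 1).
General solution: C_1e^(5t)(1,0) + C_2e^(t)(-3,1).
Applying x(0)=-1, z(0)=1 gives C_1=2, C_2=1.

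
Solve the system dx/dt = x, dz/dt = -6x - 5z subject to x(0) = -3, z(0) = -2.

x(t) = -3e^(t), z(t) = 3e^(t) - 5e^(-5t)

Coefficient matrix A = [[1, 0], [-6, -5]].
Characteristic polynomial det(A - λI) = λ^2 + 4λ - 5 = 0.
Eigenvalues λ = -5, 1.
For λ=-5: (A-λI) row 1 is [6, 0], so an eigenvector is (0, 1).
For λ=1: (A-λI) row 2 is [-6, -6], so an eigenvector is (-1, 1).
General solution: c_1e^(-5t)(0,1) + c_2e^(t)(-1,1).
Applying x(0)=-3, z(0)=-2 gives c_1=-5, c_2=3.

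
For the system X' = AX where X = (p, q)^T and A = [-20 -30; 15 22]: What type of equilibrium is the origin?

unstable spiral

A = [[-20,-30],[15,22]]; det(A-λI) = λ^2 - 2λ + 10.
λ = 1 ± 3i: positive real part.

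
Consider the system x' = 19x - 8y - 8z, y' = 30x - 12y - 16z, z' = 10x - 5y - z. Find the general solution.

Coefficient matrix A = [[19, -8, -8], [30, -12, -16], [10, -5, -1]].
det(A - λI) = 0 gives eigenvalues λ = 4, 3, -1.
For λ=4: eigenvector (0,1,-1).
For λ=3: eigenvector (1,2,0).
For λ=-1: eigenvector (2,4,1).
General solution: K_1e^(4t)(0,1,-1) + K_2e^(3t)(1,2,0) + K_3e^(-t)(2,4,1).

x(t) = K_2e^(3t) + 2K_3e^(-t), y(t) = K_1e^(4t) + 2K_2e^(3t) + 4K_3e^(-t), z(t) = -K_1e^(4t) + K_3e^(-t)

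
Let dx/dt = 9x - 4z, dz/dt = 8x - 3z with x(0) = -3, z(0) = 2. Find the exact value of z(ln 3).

-1914

A = [[9,-4],[8,-3]]; eigenvalues λ = 1, 5.
Eigenvectors: (-1,-2) for λ=1, (-1,-1) for λ=5.
From the initial condition, c_1 = -5, c_2 = 8.
z(ln 3) = (-5)(3^1)(-2) + (8)(3^5)(-1) = -1914.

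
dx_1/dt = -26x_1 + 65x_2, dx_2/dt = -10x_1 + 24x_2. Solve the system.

x_1(t) = -3K_1e^(-t)sin(5t) - 2K_1e^(-t)cos(5t) - 2K_2e^(-t)sin(5t) + 3K_2e^(-t)cos(5t), x_2(t) = -K_1e^(-t)sin(5t) - K_1e^(-t)cos(5t) - K_2e^(-t)sin(5t) + K_2e^(-t)cos(5t)

Coefficient matrix A = [[-26, 65], [-10, 24]].
Characteristic polynomial det(A - λI) = λ^2 + 2λ + 26 = 0.
Eigenvalues λ = -1 ± 5i (complex conjugate pair).
For λ=-1+5i: an eigenvector is (-2,-1) - i(-3,-1) = (-2 + 3i, -1 + i).
A real fundamental pair from Re and Im of e^((-1+5i)t)v: X_1 = e^(-t)(cos(5t)·(-2,-1) + sin(5t)·(-3,-1)), X_2 = e^(-t)(sin(5t)·(-2,-1) - cos(5t)·(-3,-1)).
General solution: K_1X_1 + K_2X_2.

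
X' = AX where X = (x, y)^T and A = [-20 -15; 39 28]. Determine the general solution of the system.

x(t) = 2K_1e^(4t)sin(3t) + K_1e^(4t)cos(3t) + K_2e^(4t)sin(3t) - 2K_2e^(4t)cos(3t), y(t) = -3K_1e^(4t)sin(3t) - 2K_1e^(4t)cos(3t) - 2K_2e^(4t)sin(3t) + 3K_2e^(4t)cos(3t)

Coefficient matrix A = [[-20, -15], [39, 28]].
Characteristic polynomial det(A - λI) = λ^2 - 8λ + 25 = 0.
Eigenvalues λ = 4 ± 3i (complex conjugate pair).
For λ=4+3i: an eigenvector is (1,-2) - i(2,-3) = (1 - 2i, -2 + 3i).
A real fundamental pair from Re and Im of e^((4+3i)t)v: X_1 = e^(4t)(cos(3t)·(1,-2) + sin(3t)·(2,-3)), X_2 = e^(4t)(sin(3t)·(1,-2) - cos(3t)·(2,-3)).
General solution: K_1X_1 + K_2X_2.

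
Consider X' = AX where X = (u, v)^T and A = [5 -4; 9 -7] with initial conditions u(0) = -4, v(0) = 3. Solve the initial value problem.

Coefficient matrix A = [[5, -4], [9, -7]].
Characteristic polynomial det(A - λI) = λ^2 + 2λ + 1 = 0.
Single eigenvalue λ = -1 with algebraic multiplicity 2.
Eigenvector v = (-2,-3); generalized eigenvector w with (A-λI)w=v is (-1,-1).
General solution: e^(-t)[K_1·v + K_2·(t·v + w)].
Applying u(0)=-4, v(0)=3 gives K_1=-7, K_2=18.

u(t) = -36te^(-t) - 4e^(-t), v(t) = -54te^(-t) + 3e^(-t)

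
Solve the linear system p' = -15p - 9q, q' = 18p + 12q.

p(t) = c_1e^(3t) - c_2e^(-6t), q(t) = -2c_1e^(3t) + c_2e^(-6t)

Coefficient matrix A = [[-15, -9], [18, 12]].
Characteristic polynomial det(A - λI) = λ^2 + 3λ - 18 = 0.
Eigenvalues λ = 3, -6.
For λ=3: (A-λI) row 1 is [-18, -9], so an eigenvector is (1, -2).
For λ=-6: (A-λI) row 1 is [-9, -9], so an eigenvector is (-1, 1).
General solution: c_1e^(3t)(1,-2) + c_2e^(-6t)(-1,1).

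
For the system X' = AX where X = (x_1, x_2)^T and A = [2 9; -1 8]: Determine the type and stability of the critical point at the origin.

A = [[2,9],[-1,8]]; det(A-λI) = λ^2 - 10λ + 25.
repeated λ = 5 with a single eigenvector.

unstable improper node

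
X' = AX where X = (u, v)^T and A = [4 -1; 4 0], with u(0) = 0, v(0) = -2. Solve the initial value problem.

Coefficient matrix A = [[4, -1], [4, 0]].
Characteristic polynomial det(A - λI) = λ^2 - 4λ + 4 = 0.
Single eigenvalue λ = 2 with algebraic multiplicity 2.
Eigenvector v = (1,2); generalized eigenvector w with (A-λI)w=v is (0,-1).
General solution: e^(2t)[c_1·v + c_2·(t·v + w)].
Applying u(0)=0, v(0)=-2 gives c_1=0, c_2=2.

u(t) = 2te^(2t), v(t) = 4te^(2t) - 2e^(2t)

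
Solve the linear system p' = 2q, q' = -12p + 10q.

Coefficient matrix A = [[0, 2], [-12, 10]].
Characteristic polynomial det(A - λI) = λ^2 - 10λ + 24 = 0.
Eigenvalues λ = 4, 6.
For λ=4: (A-λI) row 1 is [-4, 2], so an eigenvector is (1, 2).
For λ=6: (A-λI) row 1 is [-6, 2], so an eigenvector is (1, 3).
General solution: C_1e^(4t)(1,2) + C_2e^(6t)(1,3).

p(t) = C_1e^(4t) + C_2e^(6t), q(t) = 2C_1e^(4t) + 3C_2e^(6t)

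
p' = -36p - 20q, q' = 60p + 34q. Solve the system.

p(t) = -c_1e^(4t) + 2c_2e^(-6t), q(t) = 2c_1e^(4t) - 3c_2e^(-6t)

Coefficient matrix A = [[-36, -20], [60, 34]].
Characteristic polynomial det(A - λI) = λ^2 + 2λ - 24 = 0.
Eigenvalues λ = 4, -6.
For λ=4: (A-λI) row 1 is [-40, -20], so an eigenvector is (-1, 2).
For λ=-6: (A-λI) row 1 is [-30, -20], so an eigenvector is (2, -3).
General solution: c_1e^(4t)(-1,2) + c_2e^(-6t)(2,-3).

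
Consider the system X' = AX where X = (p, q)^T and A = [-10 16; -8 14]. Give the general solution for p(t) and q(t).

Coefficient matrix A = [[-10, 16], [-8, 14]].
Characteristic polynomial det(A - λI) = λ^2 - 4λ - 12 = 0.
Eigenvalues λ = -2, 6.
For λ=-2: (A-λI) row 1 is [-8, 16], so an eigenvector is (-2, -1).
For λ=6: (A-λI) row 1 is [-16, 16], so an eigenvector is (-1, -1).
General solution: c_1e^(-2t)(-2,-1) + c_2e^(6t)(-1,-1).

p(t) = -2c_1e^(-2t) - c_2e^(6t), q(t) = -c_1e^(-2t) - c_2e^(6t)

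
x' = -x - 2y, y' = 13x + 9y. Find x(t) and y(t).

x(t) = C_1e^(4t)sin(t) - C_1e^(4t)cos(t) - C_2e^(4t)sin(t) - C_2e^(4t)cos(t), y(t) = -3C_1e^(4t)sin(t) + 2C_1e^(4t)cos(t) + 2C_2e^(4t)sin(t) + 3C_2e^(4t)cos(t)

Coefficient matrix A = [[-1, -2], [13, 9]].
Characteristic polynomial det(A - λI) = λ^2 - 8λ + 17 = 0.
Eigenvalues λ = 4 ± i (complex conjugate pair).
For λ=4+i: an eigenvector is (-1,2) - i(1,-3) = (-1 - i, 2 + 3i).
A real fundamental pair from Re and Im of e^((4+i)t)v: X_1 = e^(4t)(cos(t)·(-1,2) + sin(t)·(1,-3)), X_2 = e^(4t)(sin(t)·(-1,2) - cos(t)·(1,-3)).
General solution: C_1X_1 + C_2X_2.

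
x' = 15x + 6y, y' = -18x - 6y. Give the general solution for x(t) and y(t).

Coefficient matrix A = [[15, 6], [-18, -6]].
Characteristic polynomial det(A - λI) = λ^2 - 9λ + 18 = 0.
Eigenvalues λ = 3, 6.
For λ=3: (A-λI) row 1 is [12, 6], so an eigenvector is (1, -2).
For λ=6: (A-λI) row 1 is [9, 6], so an eigenvector is (-2, 3).
General solution: c_1e^(3t)(1,-2) + c_2e^(6t)(-2,3).

x(t) = c_1e^(3t) - 2c_2e^(6t), y(t) = -2c_1e^(3t) + 3c_2e^(6t)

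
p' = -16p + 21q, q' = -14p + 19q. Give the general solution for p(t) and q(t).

p(t) = 3K_1e^(-2t) + K_2e^(5t), q(t) = 2K_1e^(-2t) + K_2e^(5t)

Coefficient matrix A = [[-16, 21], [-14, 19]].
Characteristic polynomial det(A - λI) = λ^2 - 3λ - 10 = 0.
Eigenvalues λ = -2, 5.
For λ=-2: (A-λI) row 1 is [-14, 21], so an eigenvector is (3, 2).
For λ=5: (A-λI) row 1 is [-21, 21], so an eigenvector is (1, 1).
General solution: K_1e^(-2t)(3,2) + K_2e^(5t)(1,1).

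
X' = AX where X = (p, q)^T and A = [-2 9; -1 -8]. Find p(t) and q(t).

Coefficient matrix A = [[-2, 9], [-1, -8]].
Characteristic polynomial det(A - λI) = λ^2 + 10λ + 25 = 0.
Single eigenvalue λ = -5 with algebraic multiplicity 2.
Eigenvector v = (-3,1); generalized eigenvector w with (A-λI)w=v is (2,-1).
General solution: e^(-5t)[c_1·v + c_2·(t·v + w)].

p(t) = -3c_1e^(-5t) - 3c_2te^(-5t) + 2c_2e^(-5t), q(t) = c_1e^(-5t) + c_2te^(-5t) - c_2e^(-5t)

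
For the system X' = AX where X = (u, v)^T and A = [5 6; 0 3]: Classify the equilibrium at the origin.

A = [[5,6],[0,3]]; det(A-λI) = λ^2 - 8λ + 15.
λ = 3, 5: both positive.

unstable node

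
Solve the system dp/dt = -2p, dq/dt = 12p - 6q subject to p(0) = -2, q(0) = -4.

Coefficient matrix A = [[-2, 0], [12, -6]].
Characteristic polynomial det(A - λI) = λ^2 + 8λ + 12 = 0.
Eigenvalues λ = -6, -2.
For λ=-6: (A-λI) row 1 is [4, 0], so an eigenvector is (0, 1).
For λ=-2: (A-λI) row 2 is [12, -4], so an eigenvector is (-1, -3).
General solution: K_1e^(-6t)(0,1) + K_2e^(-2t)(-1,-3).
Applying p(0)=-2, q(0)=-4 gives K_1=2, K_2=2.

p(t) = -2e^(-2t), q(t) = -6e^(-2t) + 2e^(-6t)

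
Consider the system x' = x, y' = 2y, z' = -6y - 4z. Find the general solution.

x(t) = c_3e^(t), y(t) = c_2e^(2t), z(t) = c_1e^(-4t) - c_2e^(2t)

Coefficient matrix A = [[1, 0, 0], [0, 2, 0], [0, -6, -4]].
det(A - λI) = 0 gives eigenvalues λ = -4, 2, 1.
For λ=-4: eigenvector (0,0,1).
For λ=2: eigenvector (0,1,-1).
For λ=1: eigenvector (1,0,0).
General solution: c_1e^(-4t)(0,0,1) + c_2e^(2t)(0,1,-1) + c_3e^(t)(1,0,0).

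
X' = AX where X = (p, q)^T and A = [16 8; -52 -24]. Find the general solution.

p(t) = -K_1e^(-4t)sin(4t) + K_1e^(-4t)cos(4t) + K_2e^(-4t)sin(4t) + K_2e^(-4t)cos(4t), q(t) = 2K_1e^(-4t)sin(4t) - 3K_1e^(-4t)cos(4t) - 3K_2e^(-4t)sin(4t) - 2K_2e^(-4t)cos(4t)

Coefficient matrix A = [[16, 8], [-52, -24]].
Characteristic polynomial det(A - λI) = λ^2 + 8λ + 32 = 0.
Eigenvalues λ = -4 ± 4i (complex conjugate pair).
For λ=-4+4i: an eigenvector is (1,-3) - i(-1,2) = (1 + i, -3 - 2i).
A real fundamental pair from Re and Im of e^((-4+4i)t)v: X_1 = e^(-4t)(cos(4t)·(1,-3) + sin(4t)·(-1,2)), X_2 = e^(-4t)(sin(4t)·(1,-3) - cos(4t)·(-1,2)).
General solution: K_1X_1 + K_2X_2.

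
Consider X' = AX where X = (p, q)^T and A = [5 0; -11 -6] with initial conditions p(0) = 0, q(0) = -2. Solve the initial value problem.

p(t) = 0, q(t) = -2e^(-6t)

Coefficient matrix A = [[5, 0], [-11, -6]].
Characteristic polynomial det(A - λI) = λ^2 + λ - 30 = 0.
Eigenvalues λ = 5, -6.
For λ=5: (A-λI) row 2 is [-11, -11], so an eigenvector is (-1, 1).
For λ=-6: (A-λI) row 1 is [11, 0], so an eigenvector is (0, -1).
General solution: C_1e^(5t)(-1,1) + C_2e^(-6t)(0,-1).
Applying p(0)=0, q(0)=-2 gives C_1=0, C_2=2.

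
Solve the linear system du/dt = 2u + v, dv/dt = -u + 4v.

Coefficient matrix A = [[2, 1], [-1, 4]].
Characteristic polynomial det(A - λI) = λ^2 - 6λ + 9 = 0.
Single eigenvalue λ = 3 with algebraic multiplicity 2.
Eigenvector v = (1,1); generalized eigenvector w with (A-λI)w=v is (1,2).
General solution: e^(3t)[c_1·v + c_2·(t·v + w)].

u(t) = c_1e^(3t) + c_2te^(3t) + c_2e^(3t), v(t) = c_1e^(3t) + c_2te^(3t) + 2c_2e^(3t)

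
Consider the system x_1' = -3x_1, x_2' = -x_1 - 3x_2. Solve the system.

Coefficient matrix A = [[-3, 0], [-1, -3]].
Characteristic polynomial det(A - λI) = λ^2 + 6λ + 9 = 0.
Single eigenvalue λ = -3 with algebraic multiplicity 2.
Eigenvector v = (0,1); generalized eigenvector w with (A-λI)w=v is (-1,2).
General solution: e^(-3t)[c_1·v + c_2·(t·v + w)].

x_1(t) = -c_2e^(-3t), x_2(t) = c_1e^(-3t) + c_2te^(-3t) + 2c_2e^(-3t)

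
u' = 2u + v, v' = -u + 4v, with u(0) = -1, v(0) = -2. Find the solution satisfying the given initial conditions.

u(t) = -te^(3t) - e^(3t), v(t) = -te^(3t) - 2e^(3t)

Coefficient matrix A = [[2, 1], [-1, 4]].
Characteristic polynomial det(A - λI) = λ^2 - 6λ + 9 = 0.
Single eigenvalue λ = 3 with algebraic multiplicity 2.
Eigenvector v = (1,1); generalized eigenvector w with (A-λI)w=v is (2,3).
General solution: e^(3t)[c_1·v + c_2·(t·v + w)].
Applying u(0)=-1, v(0)=-2 gives c_1=1, c_2=-1.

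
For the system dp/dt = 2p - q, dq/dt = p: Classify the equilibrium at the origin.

A = [[2,-1],[1,0]]; det(A-λI) = λ^2 - 2λ + 1.
repeated λ = 1 with a single eigenvector.

unstable improper node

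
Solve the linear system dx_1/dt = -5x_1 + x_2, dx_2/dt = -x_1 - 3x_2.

Coefficient matrix A = [[-5, 1], [-1, -3]].
Characteristic polynomial det(A - λI) = λ^2 + 8λ + 16 = 0.
Single eigenvalue λ = -4 with algebraic multiplicity 2.
Eigenvector v = (1,1); generalized eigenvector w with (A-λI)w=v is (1,2).
General solution: e^(-4t)[C_1·v + C_2·(t·v + w)].

x_1(t) = C_1e^(-4t) + C_2te^(-4t) + C_2e^(-4t), x_2(t) = C_1e^(-4t) + C_2te^(-4t) + 2C_2e^(-4t)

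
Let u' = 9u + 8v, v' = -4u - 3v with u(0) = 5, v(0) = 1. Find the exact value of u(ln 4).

A = [[9,8],[-4,-3]]; eigenvalues λ = 5, 1.
Eigenvectors: (2,-1) for λ=5, (-1,1) for λ=1.
From the initial condition, c_1 = 6, c_2 = 7.
u(ln 4) = (6)(4^5)(2) + (7)(4^1)(-1) = 12260.

12260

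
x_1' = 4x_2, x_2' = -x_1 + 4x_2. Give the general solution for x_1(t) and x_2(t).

x_1(t) = 2C_1e^(2t) + 2C_2te^(2t) + C_2e^(2t), x_2(t) = C_1e^(2t) + C_2te^(2t) + C_2e^(2t)

Coefficient matrix A = [[0, 4], [-1, 4]].
Characteristic polynomial det(A - λI) = λ^2 - 4λ + 4 = 0.
Single eigenvalue λ = 2 with algebraic multiplicity 2.
Eigenvector v = (2,1); generalized eigenvector w with (A-λI)w=v is (1,1).
General solution: e^(2t)[C_1·v + C_2·(t·v + w)].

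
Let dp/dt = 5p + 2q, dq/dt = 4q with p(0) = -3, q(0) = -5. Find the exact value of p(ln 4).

A = [[5,2],[0,4]]; eigenvalues λ = 4, 5.
Eigenvectors: (-2,1) for λ=4, (-1,0) for λ=5.
From the initial condition, c_1 = -5, c_2 = 13.
p(ln 4) = (-5)(4^4)(-2) + (13)(4^5)(-1) = -10752.

-10752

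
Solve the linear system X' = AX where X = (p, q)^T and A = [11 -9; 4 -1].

Coefficient matrix A = [[11, -9], [4, -1]].
Characteristic polynomial det(A - λI) = λ^2 - 10λ + 25 = 0.
Single eigenvalue λ = 5 with algebraic multiplicity 2.
Eigenvector v = (-3,-2); generalized eigenvector w with (A-λI)w=v is (1,1).
General solution: e^(5t)[c_1·v + c_2·(t·v + w)].

p(t) = -3c_1e^(5t) - 3c_2te^(5t) + c_2e^(5t), q(t) = -2c_1e^(5t) - 2c_2te^(5t) + c_2e^(5t)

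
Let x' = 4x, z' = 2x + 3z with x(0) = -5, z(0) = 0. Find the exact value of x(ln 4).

A = [[4,0],[2,3]]; eigenvalues λ = 3, 4.
Eigenvectors: (0,1) for λ=3, (-1,-2) for λ=4.
From the initial condition, c_1 = 10, c_2 = 5.
x(ln 4) = (10)(4^3)(0) + (5)(4^4)(-1) = -1280.

-1280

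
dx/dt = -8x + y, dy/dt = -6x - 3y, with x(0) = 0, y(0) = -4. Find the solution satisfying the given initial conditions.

Coefficient matrix A = [[-8, 1], [-6, -3]].
Characteristic polynomial det(A - λI) = λ^2 + 11λ + 30 = 0.
Eigenvalues λ = -5, -6.
For λ=-5: (A-λI) row 1 is [-3, 1], so an eigenvector is (-1, -3).
For λ=-6: (A-λI) row 1 is [-2, 1], so an eigenvector is (-1, -2).
General solution: c_1e^(-5t)(-1,-3) + c_2e^(-6t)(-1,-2).
Applying x(0)=0, y(0)=-4 gives c_1=4, c_2=-4.

x(t) = -4e^(-5t) + 4e^(-6t), y(t) = -12e^(-5t) + 8e^(-6t)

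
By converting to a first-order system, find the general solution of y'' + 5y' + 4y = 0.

Let x_1 = y, x_2 = y'. Then x_1' = x_2 and x_2' = -4x_1 - 5x_2.
A = [[0,1],[-4,-5]]; det(A-λI) = λ^2 + 5λ + 4.
Eigenvalues λ = -4, -1 with eigenvectors (1,-4), (1,-1).

y(t) = C_1e^(-4t) + C_2e^(-t)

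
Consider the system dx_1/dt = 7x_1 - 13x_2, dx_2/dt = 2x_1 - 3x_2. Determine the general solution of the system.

Coefficient matrix A = [[7, -13], [2, -3]].
Characteristic polynomial det(A - λI) = λ^2 - 4λ + 5 = 0.
Eigenvalues λ = 2 ± i (complex conjugate pair).
For λ=2+i: an eigenvector is (3,1) - i(2,1) = (3 - 2i, 1 - i).
A real fundamental pair from Re and Im of e^((2+i)t)v: X_1 = e^(2t)(cos(t)·(3,1) + sin(t)·(2,1)), X_2 = e^(2t)(sin(t)·(3,1) - cos(t)·(2,1)).
General solution: K_1X_1 + K_2X_2.

x_1(t) = 2K_1e^(2t)sin(t) + 3K_1e^(2t)cos(t) + 3K_2e^(2t)sin(t) - 2K_2e^(2t)cos(t), x_2(t) = K_1e^(2t)sin(t) + K_1e^(2t)cos(t) + K_2e^(2t)sin(t) - K_2e^(2t)cos(t)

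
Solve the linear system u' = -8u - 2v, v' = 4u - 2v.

Coefficient matrix A = [[-8, -2], [4, -2]].
Characteristic polynomial det(A - λI) = λ^2 + 10λ + 24 = 0.
Eigenvalues λ = -4, -6.
For λ=-4: (A-λI) row 1 is [-4, -2], so an eigenvector is (1, -2).
For λ=-6: (A-λI) row 1 is [-2, -2], so an eigenvector is (1, -1).
General solution: K_1e^(-4t)(1,-2) + K_2e^(-6t)(1,-1).

u(t) = K_1e^(-4t) + K_2e^(-6t), v(t) = -2K_1e^(-4t) - K_2e^(-6t)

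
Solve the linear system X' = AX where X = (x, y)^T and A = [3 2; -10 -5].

Coefficient matrix A = [[3, 2], [-10, -5]].
Characteristic polynomial det(A - λI) = λ^2 + 2λ + 5 = 0.
Eigenvalues λ = -1 ± 2i (complex conjugate pair).
For λ=-1+2i: an eigenvector is (-1,2) - i(0,1) = (-1, 2 - i).
A real fundamental pair from Re and Im of e^((-1+2i)t)v: X_1 = e^(-t)(cos(2t)·(-1,2) + sin(2t)·(0,1)), X_2 = e^(-t)(sin(2t)·(-1,2) - cos(2t)·(0,1)).
General solution: c_1X_1 + c_2X_2.

x(t) = -c_1e^(-t)cos(2t) - c_2e^(-t)sin(2t), y(t) = c_1e^(-t)sin(2t) + 2c_1e^(-t)cos(2t) + 2c_2e^(-t)sin(2t) - c_2e^(-t)cos(2t)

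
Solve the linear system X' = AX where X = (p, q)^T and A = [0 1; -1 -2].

p(t) = -K_1e^(-t) - K_2te^(-t), q(t) = K_1e^(-t) + K_2te^(-t) - K_2e^(-t)

Coefficient matrix A = [[0, 1], [-1, -2]].
Characteristic polynomial det(A - λI) = λ^2 + 2λ + 1 = 0.
Single eigenvalue λ = -1 with algebraic multiplicity 2.
Eigenvector v = (-1,1); generalized eigenvector w with (A-λI)w=v is (0,-1).
General solution: e^(-t)[K_1·v + K_2·(t·v + w)].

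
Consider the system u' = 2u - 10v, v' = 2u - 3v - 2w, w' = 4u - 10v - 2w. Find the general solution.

u(t) = 5C_1e^(-2t) + 2C_2e^(-3t) + C_3e^(2t), v(t) = 2C_1e^(-2t) + C_2e^(-3t), w(t) = 4C_1e^(-2t) + 2C_2e^(-3t) + C_3e^(2t)

Coefficient matrix A = [[2, -10, 0], [2, -3, -2], [4, -10, -2]].
det(A - λI) = 0 gives eigenvalues λ = -2, -3, 2.
For λ=-2: eigenvector (5,2,4).
For λ=-3: eigenvector (2,1,2).
For λ=2: eigenvector (1,0,1).
General solution: C_1e^(-2t)(5,2,4) + C_2e^(-3t)(2,1,2) + C_3e^(2t)(1,0,1).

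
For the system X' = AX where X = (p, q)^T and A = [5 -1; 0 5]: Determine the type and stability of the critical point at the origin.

A = [[5,-1],[0,5]]; det(A-λI) = λ^2 - 10λ + 25.
repeated λ = 5 with a single eigenvector.

unstable improper node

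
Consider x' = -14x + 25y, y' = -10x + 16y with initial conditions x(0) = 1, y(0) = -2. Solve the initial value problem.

x(t) = -13e^(t)sin(5t) + e^(t)cos(5t), y(t) = -8e^(t)sin(5t) - 2e^(t)cos(5t)

Coefficient matrix A = [[-14, 25], [-10, 16]].
Characteristic polynomial det(A - λI) = λ^2 - 2λ + 26 = 0.
Eigenvalues λ = 1 ± 5i (complex conjugate pair).
For λ=1+5i: an eigenvector is (1,1) - i(2,1) = (1 - 2i, 1 - i).
A real fundamental pair from Re and Im of e^((1+5i)t)v: X_1 = e^(t)(cos(5t)·(1,1) + sin(5t)·(2,1)), X_2 = e^(t)(sin(5t)·(1,1) - cos(5t)·(2,1)).
General solution: K_1X_1 + K_2X_2.
Applying x(0)=1, y(0)=-2 gives K_1=-5, K_2=-3.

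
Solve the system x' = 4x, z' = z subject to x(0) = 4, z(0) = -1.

Coefficient matrix A = [[4, 0], [0, 1]].
Characteristic polynomial det(A - λI) = λ^2 - 5λ + 4 = 0.
Eigenvalues λ = 1, 4.
For λ=1: (A-λI) row 1 is [3, 0], so an eigenvector is (0, -1).
For λ=4: (A-λI) row 2 is [0, -3], so an eigenvector is (1, 0).
General solution: K_1e^(t)(0,-1) + K_2e^(4t)(1,0).
Applying x(0)=4, z(0)=-1 gives K_1=1, K_2=4.

x(t) = 4e^(4t), z(t) = -e^(t)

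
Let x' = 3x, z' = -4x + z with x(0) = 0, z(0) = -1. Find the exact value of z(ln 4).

-4

A = [[3,0],[-4,1]]; eigenvalues λ = 1, 3.
Eigenvectors: (0,1) for λ=1, (-1,2) for λ=3.
From the initial condition, c_1 = -1, c_2 = 0.
z(ln 4) = (-1)(4^1)(1) + (0)(4^3)(2) = -4.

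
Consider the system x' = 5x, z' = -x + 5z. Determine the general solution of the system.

x(t) = -K_2e^(5t), z(t) = K_1e^(5t) + K_2te^(5t) + 3K_2e^(5t)

Coefficient matrix A = [[5, 0], [-1, 5]].
Characteristic polynomial det(A - λI) = λ^2 - 10λ + 25 = 0.
Single eigenvalue λ = 5 with algebraic multiplicity 2.
Eigenvector v = (0,1); generalized eigenvector w with (A-λI)w=v is (-1,3).
General solution: e^(5t)[K_1·v + K_2·(t·v + w)].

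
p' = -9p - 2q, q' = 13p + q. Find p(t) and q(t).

Coefficient matrix A = [[-9, -2], [13, 1]].
Characteristic polynomial det(A - λI) = λ^2 + 8λ + 17 = 0.
Eigenvalues λ = -4 ± i (complex conjugate pair).
For λ=-4+i: an eigenvector is (1,-2) - i(-1,3) = (1 + i, -2 - 3i).
A real fundamental pair from Re and Im of e^((-4+i)t)v: X_1 = e^(-4t)(cos(t)·(1,-2) + sin(t)·(-1,3)), X_2 = e^(-4t)(sin(t)·(1,-2) - cos(t)·(-1,3)).
General solution: c_1X_1 + c_2X_2.

p(t) = -c_1e^(-4t)sin(t) + c_1e^(-4t)cos(t) + c_2e^(-4t)sin(t) + c_2e^(-4t)cos(t), q(t) = 3c_1e^(-4t)sin(t) - 2c_1e^(-4t)cos(t) - 2c_2e^(-4t)sin(t) - 3c_2e^(-4t)cos(t)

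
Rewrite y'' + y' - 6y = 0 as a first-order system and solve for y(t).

y(t) = C_1e^(2t) + C_2e^(-3t)

Let x_1 = y, x_2 = y'. Then x_1' = x_2 and x_2' = 6x_1 - x_2.
A = [[0,1],[6,-1]]; det(A-λI) = λ^2 + λ - 6.
Eigenvalues λ = 2, -3 with eigenvectors (1,2), (1,-3).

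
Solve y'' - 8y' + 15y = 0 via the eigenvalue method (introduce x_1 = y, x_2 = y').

y(t) = c_1e^(3t) + c_2e^(5t)

Let x_1 = y, x_2 = y'. Then x_1' = x_2 and x_2' = -15x_1 + 8x_2.
A = [[0,1],[-15,8]]; det(A-λI) = λ^2 - 8λ + 15.
Eigenvalues λ = 3, 5 with eigenvectors (1,3), (1,5).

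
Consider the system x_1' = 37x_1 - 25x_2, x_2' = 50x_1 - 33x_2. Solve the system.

Coefficient matrix A = [[37, -25], [50, -33]].
Characteristic polynomial det(A - λI) = λ^2 - 4λ + 29 = 0.
Eigenvalues λ = 2 ± 5i (complex conjugate pair).
For λ=2+5i: an eigenvector is (2,3) - i(-1,-1) = (2 + i, 3 + i).
A real fundamental pair from Re and Im of e^((2+5i)t)v: X_1 = e^(2t)(cos(5t)·(2,3) + sin(5t)·(-1,-1)), X_2 = e^(2t)(sin(5t)·(2,3) - cos(5t)·(-1,-1)).
General solution: C_1X_1 + C_2X_2.

x_1(t) = -C_1e^(2t)sin(5t) + 2C_1e^(2t)cos(5t) + 2C_2e^(2t)sin(5t) + C_2e^(2t)cos(5t), x_2(t) = -C_1e^(2t)sin(5t) + 3C_1e^(2t)cos(5t) + 3C_2e^(2t)sin(5t) + C_2e^(2t)cos(5t)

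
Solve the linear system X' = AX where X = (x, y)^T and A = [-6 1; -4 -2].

x(t) = -K_1e^(-4t) - K_2te^(-4t) - K_2e^(-4t), y(t) = -2K_1e^(-4t) - 2K_2te^(-4t) - 3K_2e^(-4t)

Coefficient matrix A = [[-6, 1], [-4, -2]].
Characteristic polynomial det(A - λI) = λ^2 + 8λ + 16 = 0.
Single eigenvalue λ = -4 with algebraic multiplicity 2.
Eigenvector v = (-1,-2); generalized eigenvector w with (A-λI)w=v is (-1,-3).
General solution: e^(-4t)[K_1·v + K_2·(t·v + w)].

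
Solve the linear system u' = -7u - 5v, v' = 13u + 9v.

Coefficient matrix A = [[-7, -5], [13, 9]].
Characteristic polynomial det(A - λI) = λ^2 - 2λ + 2 = 0.
Eigenvalues λ = 1 ± i (complex conjugate pair).
For λ=1+i: an eigenvector is (-1,2) - i(-2,3) = (-1 + 2i, 2 - 3i).
A real fundamental pair from Re and Im of e^((1+i)t)v: X_1 = e^(t)(cos(t)·(-1,2) + sin(t)·(-2,3)), X_2 = e^(t)(sin(t)·(-1,2) - cos(t)·(-2,3)).
General solution: K_1X_1 + K_2X_2.

u(t) = -2K_1e^(t)sin(t) - K_1e^(t)cos(t) - K_2e^(t)sin(t) + 2K_2e^(t)cos(t), v(t) = 3K_1e^(t)sin(t) + 2K_1e^(t)cos(t) + 2K_2e^(t)sin(t) - 3K_2e^(t)cos(t)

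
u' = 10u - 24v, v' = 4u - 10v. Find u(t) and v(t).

u(t) = 3c_1e^(2t) - 2c_2e^(-2t), v(t) = c_1e^(2t) - c_2e^(-2t)

Coefficient matrix A = [[10, -24], [4, -10]].
Characteristic polynomial det(A - λI) = λ^2 - 4 = 0.
Eigenvalues λ = 2, -2.
For λ=2: (A-λI) row 1 is [8, -24], so an eigenvector is (3, 1).
For λ=-2: (A-λI) row 1 is [12, -24], so an eigenvector is (-2, -1).
General solution: c_1e^(2t)(3,1) + c_2e^(-2t)(-2,-1).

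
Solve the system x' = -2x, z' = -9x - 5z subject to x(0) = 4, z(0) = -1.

Coefficient matrix A = [[-2, 0], [-9, -5]].
Characteristic polynomial det(A - λI) = λ^2 + 7λ + 10 = 0.
Eigenvalues λ = -5, -2.
For λ=-5: (A-λI) row 1 is [3, 0], so an eigenvector is (0, 1).
For λ=-2: (A-λI) row 2 is [-9, -3], so an eigenvector is (-1, 3).
General solution: C_1e^(-5t)(0,1) + C_2e^(-2t)(-1,3).
Applying x(0)=4, z(0)=-1 gives C_1=11, C_2=-4.

x(t) = 4e^(-2t), z(t) = -12e^(-2t) + 11e^(-5t)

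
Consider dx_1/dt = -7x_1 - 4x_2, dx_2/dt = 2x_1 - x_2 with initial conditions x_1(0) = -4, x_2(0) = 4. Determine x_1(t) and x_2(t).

Coefficient matrix A = [[-7, -4], [2, -1]].
Characteristic polynomial det(A - λI) = λ^2 + 8λ + 15 = 0.
Eigenvalues λ = -5, -3.
For λ=-5: (A-λI) row 1 is [-2, -4], so an eigenvector is (-2, 1).
For λ=-3: (A-λI) row 1 is [-4, -4], so an eigenvector is (-1, 1).
General solution: c_1e^(-5t)(-2,1) + c_2e^(-3t)(-1,1).
Applying x_1(0)=-4, x_2(0)=4 gives c_1=0, c_2=4.

x_1(t) = -4e^(-3t), x_2(t) = 4e^(-3t)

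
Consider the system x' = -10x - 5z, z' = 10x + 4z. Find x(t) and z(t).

Coefficient matrix A = [[-10, -5], [10, 4]].
Characteristic polynomial det(A - λI) = λ^2 + 6λ + 10 = 0.
Eigenvalues λ = -3 ± i (complex conjugate pair).
For λ=-3+i: an eigenvector is (-1,1) - i(2,-3) = (-1 - 2i, 1 + 3i).
A real fundamental pair from Re and Im of e^((-3+i)t)v: X_1 = e^(-3t)(cos(t)·(-1,1) + sin(t)·(2,-3)), X_2 = e^(-3t)(sin(t)·(-1,1) - cos(t)·(2,-3)).
General solution: c_1X_1 + c_2X_2.

x(t) = 2c_1e^(-3t)sin(t) - c_1e^(-3t)cos(t) - c_2e^(-3t)sin(t) - 2c_2e^(-3t)cos(t), z(t) = -3c_1e^(-3t)sin(t) + c_1e^(-3t)cos(t) + c_2e^(-3t)sin(t) + 3c_2e^(-3t)cos(t)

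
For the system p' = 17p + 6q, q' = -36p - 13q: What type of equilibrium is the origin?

A = [[17,6],[-36,-13]]; det(A-λI) = λ^2 - 4λ - 5.
λ = 5, -1: opposite signs.

saddle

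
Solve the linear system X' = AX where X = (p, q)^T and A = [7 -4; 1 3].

Coefficient matrix A = [[7, -4], [1, 3]].
Characteristic polynomial det(A - λI) = λ^2 - 10λ + 25 = 0.
Single eigenvalue λ = 5 with algebraic multiplicity 2.
Eigenvector v = (2,1); generalized eigenvector w with (A-λI)w=v is (-3,-2).
General solution: e^(5t)[C_1·v + C_2·(t·v + w)].

p(t) = 2C_1e^(5t) + 2C_2te^(5t) - 3C_2e^(5t), q(t) = C_1e^(5t) + C_2te^(5t) - 2C_2e^(5t)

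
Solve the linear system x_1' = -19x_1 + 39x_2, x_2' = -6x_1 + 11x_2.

x_1(t) = 2K_1e^(-4t)sin(3t) - 3K_1e^(-4t)cos(3t) - 3K_2e^(-4t)sin(3t) - 2K_2e^(-4t)cos(3t), x_2(t) = K_1e^(-4t)sin(3t) - K_1e^(-4t)cos(3t) - K_2e^(-4t)sin(3t) - K_2e^(-4t)cos(3t)

Coefficient matrix A = [[-19, 39], [-6, 11]].
Characteristic polynomial det(A - λI) = λ^2 + 8λ + 25 = 0.
Eigenvalues λ = -4 ± 3i (complex conjugate pair).
For λ=-4+3i: an eigenvector is (-3,-1) - i(2,1) = (-3 - 2i, -1 - i).
A real fundamental pair from Re and Im of e^((-4+3i)t)v: X_1 = e^(-4t)(cos(3t)·(-3,-1) + sin(3t)·(2,1)), X_2 = e^(-4t)(sin(3t)·(-3,-1) - cos(3t)·(2,1)).
General solution: K_1X_1 + K_2X_2.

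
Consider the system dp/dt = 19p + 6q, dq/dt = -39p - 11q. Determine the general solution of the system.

p(t) = -c_1e^(4t)sin(3t) - c_1e^(4t)cos(3t) - c_2e^(4t)sin(3t) + c_2e^(4t)cos(3t), q(t) = 3c_1e^(4t)sin(3t) + 2c_1e^(4t)cos(3t) + 2c_2e^(4t)sin(3t) - 3c_2e^(4t)cos(3t)

Coefficient matrix A = [[19, 6], [-39, -11]].
Characteristic polynomial det(A - λI) = λ^2 - 8λ + 25 = 0.
Eigenvalues λ = 4 ± 3i (complex conjugate pair).
For λ=4+3i: an eigenvector is (-1,2) - i(-1,3) = (-1 + i, 2 - 3i).
A real fundamental pair from Re and Im of e^((4+3i)t)v: X_1 = e^(4t)(cos(3t)·(-1,2) + sin(3t)·(-1,3)), X_2 = e^(4t)(sin(3t)·(-1,2) - cos(3t)·(-1,3)).
General solution: c_1X_1 + c_2X_2.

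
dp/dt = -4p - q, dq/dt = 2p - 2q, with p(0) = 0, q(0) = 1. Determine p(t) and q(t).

p(t) = -e^(-3t)sin(t), q(t) = e^(-3t)sin(t) + e^(-3t)cos(t)

Coefficient matrix A = [[-4, -1], [2, -2]].
Characteristic polynomial det(A - λI) = λ^2 + 6λ + 10 = 0.
Eigenvalues λ = -3 ± i (complex conjugate pair).
For λ=-3+i: an eigenvector is (0,-1) - i(1,-1) = (0 - i, -1 + i).
A real fundamental pair from Re and Im of e^((-3+i)t)v: X_1 = e^(-3t)(cos(t)·(0,-1) + sin(t)·(1,-1)), X_2 = e^(-3t)(sin(t)·(0,-1) - cos(t)·(1,-1)).
General solution: K_1X_1 + K_2X_2.
Applying p(0)=0, q(0)=1 gives K_1=-1, K_2=0.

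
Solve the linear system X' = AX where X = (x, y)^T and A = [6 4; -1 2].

x(t) = -2C_1e^(4t) - 2C_2te^(4t) + 3C_2e^(4t), y(t) = C_1e^(4t) + C_2te^(4t) - 2C_2e^(4t)

Coefficient matrix A = [[6, 4], [-1, 2]].
Characteristic polynomial det(A - λI) = λ^2 - 8λ + 16 = 0.
Single eigenvalue λ = 4 with algebraic multiplicity 2.
Eigenvector v = (-2,1); generalized eigenvector w with (A-λI)w=v is (3,-2).
General solution: e^(4t)[C_1·v + C_2·(t·v + w)].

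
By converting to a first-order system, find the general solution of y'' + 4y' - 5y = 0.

Let x_1 = y, x_2 = y'. Then x_1' = x_2 and x_2' = 5x_1 - 4x_2.
A = [[0,1],[5,-4]]; det(A-λI) = λ^2 + 4λ - 5.
Eigenvalues λ = 1, -5 with eigenvectors (1,1), (1,-5).

y(t) = C_1e^(t) + C_2e^(-5t)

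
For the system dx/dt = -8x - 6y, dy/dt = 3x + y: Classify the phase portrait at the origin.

A = [[-8,-6],[3,1]]; det(A-λI) = λ^2 + 7λ + 10.
λ = -2, -5: both negative.

stable node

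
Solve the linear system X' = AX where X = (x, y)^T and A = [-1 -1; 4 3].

Coefficient matrix A = [[-1, -1], [4, 3]].
Characteristic polynomial det(A - λI) = λ^2 - 2λ + 1 = 0.
Single eigenvalue λ = 1 with algebraic multiplicity 2.
Eigenvector v = (1,-2); generalized eigenvector w with (A-λI)w=v is (-2,3).
General solution: e^(t)[c_1·v + c_2·(t·v + w)].

x(t) = c_1e^(t) + c_2te^(t) - 2c_2e^(t), y(t) = -2c_1e^(t) - 2c_2te^(t) + 3c_2e^(t)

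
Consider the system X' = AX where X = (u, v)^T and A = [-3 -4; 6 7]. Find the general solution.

Coefficient matrix A = [[-3, -4], [6, 7]].
Characteristic polynomial det(A - λI) = λ^2 - 4λ + 3 = 0.
Eigenvalues λ = 3, 1.
For λ=3: (A-λI) row 1 is [-6, -4], so an eigenvector is (2, -3).
For λ=1: (A-λI) row 1 is [-4, -4], so an eigenvector is (-1, 1).
General solution: K_1e^(3t)(2,-3) + K_2e^(t)(-1,1).

u(t) = 2K_1e^(3t) - K_2e^(t), v(t) = -3K_1e^(3t) + K_2e^(t)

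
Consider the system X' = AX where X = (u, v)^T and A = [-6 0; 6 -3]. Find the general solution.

Coefficient matrix A = [[-6, 0], [6, -3]].
Characteristic polynomial det(A - λI) = λ^2 + 9λ + 18 = 0.
Eigenvalues λ = -6, -3.
For λ=-6: (A-λI) row 2 is [6, 3], so an eigenvector is (-1, 2).
For λ=-3: (A-λI) row 1 is [-3, 0], so an eigenvector is (0, -1).
General solution: c_1e^(-6t)(-1,2) + c_2e^(-3t)(0,-1).

u(t) = -c_1e^(-6t), v(t) = 2c_1e^(-6t) - c_2e^(-3t)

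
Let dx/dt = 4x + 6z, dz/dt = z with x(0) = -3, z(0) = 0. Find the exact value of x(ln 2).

-48

A = [[4,6],[0,1]]; eigenvalues λ = 1, 4.
Eigenvectors: (-2,1) for λ=1, (1,0) for λ=4.
From the initial condition, c_1 = 0, c_2 = -3.
x(ln 2) = (0)(2^1)(-2) + (-3)(2^4)(1) = -48.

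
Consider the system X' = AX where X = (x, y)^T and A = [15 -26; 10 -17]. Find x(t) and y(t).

x(t) = -2C_1e^(-t)sin(2t) + 3C_1e^(-t)cos(2t) + 3C_2e^(-t)sin(2t) + 2C_2e^(-t)cos(2t), y(t) = -C_1e^(-t)sin(2t) + 2C_1e^(-t)cos(2t) + 2C_2e^(-t)sin(2t) + C_2e^(-t)cos(2t)

Coefficient matrix A = [[15, -26], [10, -17]].
Characteristic polynomial det(A - λI) = λ^2 + 2λ + 5 = 0.
Eigenvalues λ = -1 ± 2i (complex conjugate pair).
For λ=-1+2i: an eigenvector is (3,2) - i(-2,-1) = (3 + 2i, 2 + i).
A real fundamental pair from Re and Im of e^((-1+2i)t)v: X_1 = e^(-t)(cos(2t)·(3,2) + sin(2t)·(-2,-1)), X_2 = e^(-t)(sin(2t)·(3,2) - cos(2t)·(-2,-1)).
General solution: C_1X_1 + C_2X_2.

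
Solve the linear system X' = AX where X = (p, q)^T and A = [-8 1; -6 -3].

Coefficient matrix A = [[-8, 1], [-6, -3]].
Characteristic polynomial det(A - λI) = λ^2 + 11λ + 30 = 0.
Eigenvalues λ = -5, -6.
For λ=-5: (A-λI) row 1 is [-3, 1], so an eigenvector is (1, 3).
For λ=-6: (A-λI) row 1 is [-2, 1], so an eigenvector is (-1, -2).
General solution: C_1e^(-5t)(1,3) + C_2e^(-6t)(-1,-2).

p(t) = C_1e^(-5t) - C_2e^(-6t), q(t) = 3C_1e^(-5t) - 2C_2e^(-6t)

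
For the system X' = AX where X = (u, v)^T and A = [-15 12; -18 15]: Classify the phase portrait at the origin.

saddle

A = [[-15,12],[-18,15]]; det(A-λI) = λ^2 - 9.
λ = 3, -3: opposite signs.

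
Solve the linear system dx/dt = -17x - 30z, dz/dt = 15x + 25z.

x(t) = 3c_1e^(4t)sin(3t) + c_1e^(4t)cos(3t) + c_2e^(4t)sin(3t) - 3c_2e^(4t)cos(3t), z(t) = -2c_1e^(4t)sin(3t) - c_1e^(4t)cos(3t) - c_2e^(4t)sin(3t) + 2c_2e^(4t)cos(3t)

Coefficient matrix A = [[-17, -30], [15, 25]].
Characteristic polynomial det(A - λI) = λ^2 - 8λ + 25 = 0.
Eigenvalues λ = 4 ± 3i (complex conjugate pair).
For λ=4+3i: an eigenvector is (1,-1) - i(3,-2) = (1 - 3i, -1 + 2i).
A real fundamental pair from Re and Im of e^((4+3i)t)v: X_1 = e^(4t)(cos(3t)·(1,-1) + sin(3t)·(3,-2)), X_2 = e^(4t)(sin(3t)·(1,-1) - cos(3t)·(3,-2)).
General solution: c_1X_1 + c_2X_2.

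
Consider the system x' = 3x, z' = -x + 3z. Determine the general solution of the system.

x(t) = C_2e^(3t), z(t) = -C_1e^(3t) - C_2te^(3t)

Coefficient matrix A = [[3, 0], [-1, 3]].
Characteristic polynomial det(A - λI) = λ^2 - 6λ + 9 = 0.
Single eigenvalue λ = 3 with algebraic multiplicity 2.
Eigenvector v = (0,-1); generalized eigenvector w with (A-λI)w=v is (1,0).
General solution: e^(3t)[C_1·v + C_2·(t·v + w)].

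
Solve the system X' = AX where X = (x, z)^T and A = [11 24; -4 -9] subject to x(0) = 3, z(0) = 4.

x(t) = 33e^(3t) - 30e^(-t), z(t) = -11e^(3t) + 15e^(-t)

Coefficient matrix A = [[11, 24], [-4, -9]].
Characteristic polynomial det(A - λI) = λ^2 - 2λ - 3 = 0.
Eigenvalues λ = 3, -1.
For λ=3: (A-λI) row 1 is [8, 24], so an eigenvector is (3, -1).
For λ=-1: (A-λI) row 1 is [12, 24], so an eigenvector is (-2, 1).
General solution: c_1e^(3t)(3,-1) + c_2e^(-t)(-2,1).
Applying x(0)=3, z(0)=4 gives c_1=11, c_2=15.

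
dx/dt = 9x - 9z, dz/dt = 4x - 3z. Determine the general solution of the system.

x(t) = -3c_1e^(3t) - 3c_2te^(3t) - 2c_2e^(3t), z(t) = -2c_1e^(3t) - 2c_2te^(3t) - c_2e^(3t)

Coefficient matrix A = [[9, -9], [4, -3]].
Characteristic polynomial det(A - λI) = λ^2 - 6λ + 9 = 0.
Single eigenvalue λ = 3 with algebraic multiplicity 2.
Eigenvector v = (-3,-2); generalized eigenvector w with (A-λI)w=v is (-2,-1).
General solution: e^(3t)[c_1·v + c_2·(t·v + w)].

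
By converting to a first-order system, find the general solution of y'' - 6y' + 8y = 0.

y(t) = C_1e^(4t) + C_2e^(2t)

Let x_1 = y, x_2 = y'. Then x_1' = x_2 and x_2' = -8x_1 + 6x_2.
A = [[0,1],[-8,6]]; det(A-λI) = λ^2 - 6λ + 8.
Eigenvalues λ = 4, 2 with eigenvectors (1,4), (1,2).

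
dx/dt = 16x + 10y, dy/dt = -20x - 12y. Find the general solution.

Coefficient matrix A = [[16, 10], [-20, -12]].
Characteristic polynomial det(A - λI) = λ^2 - 4λ + 8 = 0.
Eigenvalues λ = 2 ± 2i (complex conjugate pair).
For λ=2+2i: an eigenvector is (2,-3) - i(-1,1) = (2 + i, -3 - i).
A real fundamental pair from Re and Im of e^((2+2i)t)v: X_1 = e^(2t)(cos(2t)·(2,-3) + sin(2t)·(-1,1)), X_2 = e^(2t)(sin(2t)·(2,-3) - cos(2t)·(-1,1)).
General solution: c_1X_1 + c_2X_2.

x(t) = -c_1e^(2t)sin(2t) + 2c_1e^(2t)cos(2t) + 2c_2e^(2t)sin(2t) + c_2e^(2t)cos(2t), y(t) = c_1e^(2t)sin(2t) - 3c_1e^(2t)cos(2t) - 3c_2e^(2t)sin(2t) - c_2e^(2t)cos(2t)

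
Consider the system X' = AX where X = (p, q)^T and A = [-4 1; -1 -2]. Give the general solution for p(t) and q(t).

p(t) = K_1e^(-3t) + K_2te^(-3t) + 2K_2e^(-3t), q(t) = K_1e^(-3t) + K_2te^(-3t) + 3K_2e^(-3t)

Coefficient matrix A = [[-4, 1], [-1, -2]].
Characteristic polynomial det(A - λI) = λ^2 + 6λ + 9 = 0.
Single eigenvalue λ = -3 with algebraic multiplicity 2.
Eigenvector v = (1,1); generalized eigenvector w with (A-λI)w=v is (2,3).
General solution: e^(-3t)[K_1·v + K_2·(t·v + w)].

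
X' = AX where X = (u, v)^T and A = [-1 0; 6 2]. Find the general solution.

u(t) = K_2e^(-t), v(t) = K_1e^(2t) - 2K_2e^(-t)

Coefficient matrix A = [[-1, 0], [6, 2]].
Characteristic polynomial det(A - λI) = λ^2 - λ - 2 = 0.
Eigenvalues λ = 2, -1.
For λ=2: (A-λI) row 1 is [-3, 0], so an eigenvector is (0, 1).
For λ=-1: (A-λI) row 2 is [6, 3], so an eigenvector is (1, -2).
General solution: K_1e^(2t)(0,1) + K_2e^(-t)(1,-2).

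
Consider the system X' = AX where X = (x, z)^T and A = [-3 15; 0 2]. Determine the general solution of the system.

Coefficient matrix A = [[-3, 15], [0, 2]].
Characteristic polynomial det(A - λI) = λ^2 + λ - 6 = 0.
Eigenvalues λ = 2, -3.
For λ=2: (A-λI) row 1 is [-5, 15], so an eigenvector is (-3, -1).
For λ=-3: (A-λI) row 1 is [0, 15], so an eigenvector is (-1, 0).
General solution: K_1e^(2t)(-3,-1) + K_2e^(-3t)(-1,0).

x(t) = -3K_1e^(2t) - K_2e^(-3t), z(t) = -K_1e^(2t)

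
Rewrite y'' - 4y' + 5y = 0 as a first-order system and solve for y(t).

Let x_1 = y, x_2 = y'. Then x_1' = x_2 and x_2' = -5x_1 + 4x_2.
A = [[0,1],[-5,4]]; det(A-λI) = λ^2 - 4λ + 5.
Eigenvalues λ = 2 ± i.

y(t) = c_1e^(2t)cos(t) + c_2e^(2t)sin(t)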